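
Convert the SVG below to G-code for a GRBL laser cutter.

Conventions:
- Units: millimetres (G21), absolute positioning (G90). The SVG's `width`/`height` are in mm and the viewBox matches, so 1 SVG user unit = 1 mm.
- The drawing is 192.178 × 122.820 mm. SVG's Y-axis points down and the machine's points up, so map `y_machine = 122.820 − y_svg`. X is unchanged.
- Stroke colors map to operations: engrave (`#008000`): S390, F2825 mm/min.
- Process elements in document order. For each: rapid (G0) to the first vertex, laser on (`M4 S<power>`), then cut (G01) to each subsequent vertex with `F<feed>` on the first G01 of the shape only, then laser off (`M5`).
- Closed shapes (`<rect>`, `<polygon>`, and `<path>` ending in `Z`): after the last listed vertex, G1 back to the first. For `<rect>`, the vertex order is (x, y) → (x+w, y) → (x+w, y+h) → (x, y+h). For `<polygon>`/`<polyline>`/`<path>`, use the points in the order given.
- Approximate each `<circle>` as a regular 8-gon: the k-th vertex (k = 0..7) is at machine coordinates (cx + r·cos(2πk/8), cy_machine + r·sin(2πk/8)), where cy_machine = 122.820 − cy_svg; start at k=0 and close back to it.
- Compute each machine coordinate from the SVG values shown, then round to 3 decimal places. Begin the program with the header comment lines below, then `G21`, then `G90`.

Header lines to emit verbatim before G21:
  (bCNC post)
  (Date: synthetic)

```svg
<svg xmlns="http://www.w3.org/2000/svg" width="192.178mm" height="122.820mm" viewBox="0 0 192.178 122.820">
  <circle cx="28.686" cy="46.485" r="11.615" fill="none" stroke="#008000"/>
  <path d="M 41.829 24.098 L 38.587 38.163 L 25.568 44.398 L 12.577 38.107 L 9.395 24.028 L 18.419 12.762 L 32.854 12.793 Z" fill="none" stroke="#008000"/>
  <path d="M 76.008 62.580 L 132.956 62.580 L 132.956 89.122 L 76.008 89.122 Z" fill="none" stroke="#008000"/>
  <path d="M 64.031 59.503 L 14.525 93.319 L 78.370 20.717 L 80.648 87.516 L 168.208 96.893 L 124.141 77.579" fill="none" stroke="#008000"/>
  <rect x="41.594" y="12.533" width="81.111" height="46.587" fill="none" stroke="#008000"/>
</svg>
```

1 u = 1 mm; y_m = 122.820 − y.

[1] `<circle>` circle, #008000→engrave S390 F2825: (40.301,76.335) → (36.899,84.548) → (28.686,87.950) → (20.473,84.548) → (17.071,76.335) → (20.473,68.122) → (28.686,64.720) → (36.899,68.122) → (40.301,76.335) (closed)

[2] `<path>` regular polygon, #008000→engrave S390 F2825: (41.829,98.722) → (38.587,84.657) → (25.568,78.422) → (12.577,84.713) → (9.395,98.792) → (18.419,110.058) → (32.854,110.027) → (41.829,98.722) (closed)

[3] `<path>` rectangle, #008000→engrave S390 F2825: (76.008,60.240) → (132.956,60.240) → (132.956,33.698) → (76.008,33.698) → (76.008,60.240) (closed)

[4] `<path>` open polyline, #008000→engrave S390 F2825: (64.031,63.317) → (14.525,29.501) → (78.370,102.103) → (80.648,35.304) → (168.208,25.927) → (124.141,45.241)

[5] `<rect>` rectangle, #008000→engrave S390 F2825: (41.594,110.287) → (122.705,110.287) → (122.705,63.700) → (41.594,63.700) → (41.594,110.287) (closed)

(bCNC post)
(Date: synthetic)
G21
G90
G0 X40.301 Y76.335
M4 S390
G01 X36.899 Y84.548 F2825
G01 X28.686 Y87.950
G01 X20.473 Y84.548
G01 X17.071 Y76.335
G01 X20.473 Y68.122
G01 X28.686 Y64.720
G01 X36.899 Y68.122
G01 X40.301 Y76.335
M5
G0 X41.829 Y98.722
M4 S390
G01 X38.587 Y84.657 F2825
G01 X25.568 Y78.422
G01 X12.577 Y84.713
G01 X9.395 Y98.792
G01 X18.419 Y110.058
G01 X32.854 Y110.027
G01 X41.829 Y98.722
M5
G0 X76.008 Y60.240
M4 S390
G01 X132.956 Y60.240 F2825
G01 X132.956 Y33.698
G01 X76.008 Y33.698
G01 X76.008 Y60.240
M5
G0 X64.031 Y63.317
M4 S390
G01 X14.525 Y29.501 F2825
G01 X78.370 Y102.103
G01 X80.648 Y35.304
G01 X168.208 Y25.927
G01 X124.141 Y45.241
M5
G0 X41.594 Y110.287
M4 S390
G01 X122.705 Y110.287 F2825
G01 X122.705 Y63.700
G01 X41.594 Y63.700
G01 X41.594 Y110.287
M5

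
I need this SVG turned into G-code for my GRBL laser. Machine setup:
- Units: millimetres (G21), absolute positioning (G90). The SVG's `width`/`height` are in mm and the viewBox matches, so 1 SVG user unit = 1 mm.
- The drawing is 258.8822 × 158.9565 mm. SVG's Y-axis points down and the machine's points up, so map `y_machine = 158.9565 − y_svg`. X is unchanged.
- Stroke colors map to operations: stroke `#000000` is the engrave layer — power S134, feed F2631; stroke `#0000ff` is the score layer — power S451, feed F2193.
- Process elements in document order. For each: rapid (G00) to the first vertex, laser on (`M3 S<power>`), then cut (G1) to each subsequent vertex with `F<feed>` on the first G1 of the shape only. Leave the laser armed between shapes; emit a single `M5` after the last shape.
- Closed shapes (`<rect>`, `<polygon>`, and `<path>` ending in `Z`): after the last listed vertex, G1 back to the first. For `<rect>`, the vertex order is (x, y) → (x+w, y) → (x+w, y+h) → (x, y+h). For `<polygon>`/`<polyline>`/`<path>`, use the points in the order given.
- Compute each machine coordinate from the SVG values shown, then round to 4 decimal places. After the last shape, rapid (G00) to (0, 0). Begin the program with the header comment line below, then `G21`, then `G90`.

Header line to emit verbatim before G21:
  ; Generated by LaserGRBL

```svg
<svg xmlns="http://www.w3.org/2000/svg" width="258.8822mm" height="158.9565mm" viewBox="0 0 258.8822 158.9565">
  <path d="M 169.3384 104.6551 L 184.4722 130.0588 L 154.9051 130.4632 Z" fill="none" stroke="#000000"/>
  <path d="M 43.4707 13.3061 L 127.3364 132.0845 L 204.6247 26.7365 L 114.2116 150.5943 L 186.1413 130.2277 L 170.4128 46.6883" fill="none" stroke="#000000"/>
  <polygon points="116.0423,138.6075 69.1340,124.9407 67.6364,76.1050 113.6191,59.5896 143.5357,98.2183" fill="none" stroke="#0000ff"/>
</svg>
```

1 u = 1 mm; y_m = 158.9565 − y.

[1] `<path>` regular polygon, #000000→engrave S134 F2631: (169.3384,54.3014) → (184.4722,28.8977) → (154.9051,28.4933) → (169.3384,54.3014) (closed)

[2] `<path>` open polyline, #000000→engrave S134 F2631: (43.4707,145.6504) → (127.3364,26.8720) → (204.6247,132.2200) → (114.2116,8.3622) → (186.1413,28.7288) → (170.4128,112.2682)

[3] `<polygon>` regular polygon, #0000ff→score S451 F2193: (116.0423,20.3490) → (69.1340,34.0158) → (67.6364,82.8515) → (113.6191,99.3669) → (143.5357,60.7382) → (116.0423,20.3490) (closed)

; Generated by LaserGRBL
G21
G90
G00 X169.3384 Y54.3014
M3 S134
G1 X184.4722 Y28.8977 F2631
G1 X154.9051 Y28.4933
G1 X169.3384 Y54.3014
G00 X43.4707 Y145.6504
M3 S134
G1 X127.3364 Y26.8720 F2631
G1 X204.6247 Y132.2200
G1 X114.2116 Y8.3622
G1 X186.1413 Y28.7288
G1 X170.4128 Y112.2682
G00 X116.0423 Y20.3490
M3 S451
G1 X69.1340 Y34.0158 F2193
G1 X67.6364 Y82.8515
G1 X113.6191 Y99.3669
G1 X143.5357 Y60.7382
G1 X116.0423 Y20.3490
M5
G00 X0.0000 Y0.0000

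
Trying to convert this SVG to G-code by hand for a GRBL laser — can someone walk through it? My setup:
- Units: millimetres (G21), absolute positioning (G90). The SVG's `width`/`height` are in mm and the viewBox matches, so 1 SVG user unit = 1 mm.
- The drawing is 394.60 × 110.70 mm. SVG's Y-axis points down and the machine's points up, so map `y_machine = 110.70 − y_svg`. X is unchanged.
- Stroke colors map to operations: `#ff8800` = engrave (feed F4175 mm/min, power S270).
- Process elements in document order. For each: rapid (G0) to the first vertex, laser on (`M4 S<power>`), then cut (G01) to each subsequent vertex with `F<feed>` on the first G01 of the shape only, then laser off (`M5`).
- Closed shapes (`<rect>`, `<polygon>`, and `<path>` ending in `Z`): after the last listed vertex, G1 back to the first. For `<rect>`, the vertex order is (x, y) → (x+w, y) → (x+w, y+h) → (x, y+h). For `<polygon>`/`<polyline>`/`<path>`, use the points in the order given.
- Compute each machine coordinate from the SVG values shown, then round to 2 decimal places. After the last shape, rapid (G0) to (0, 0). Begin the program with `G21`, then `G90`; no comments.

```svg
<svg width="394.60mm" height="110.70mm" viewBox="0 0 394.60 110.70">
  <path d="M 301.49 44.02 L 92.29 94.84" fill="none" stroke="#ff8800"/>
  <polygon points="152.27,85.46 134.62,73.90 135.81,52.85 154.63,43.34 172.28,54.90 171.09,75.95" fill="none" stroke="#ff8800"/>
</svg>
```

G21
G90
G0 X301.49 Y66.68
M4 S270
G01 X92.29 Y15.86 F4175
M5
G0 X152.27 Y25.24
M4 S270
G01 X134.62 Y36.80 F4175
G01 X135.81 Y57.85
G01 X154.63 Y67.36
G01 X172.28 Y55.80
G01 X171.09 Y34.75
G01 X152.27 Y25.24
M5
G0 X0.00 Y0.00

1 u = 1 mm; y_m = 110.70 − y.

[1] `<path>` line segment, #ff8800→engrave S270 F4175: (301.49,66.68) → (92.29,15.86)

[2] `<polygon>` regular polygon, #ff8800→engrave S270 F4175: (152.27,25.24) → (134.62,36.80) → (135.81,57.85) → (154.63,67.36) → (172.28,55.80) → (171.09,34.75) → (152.27,25.24) (closed)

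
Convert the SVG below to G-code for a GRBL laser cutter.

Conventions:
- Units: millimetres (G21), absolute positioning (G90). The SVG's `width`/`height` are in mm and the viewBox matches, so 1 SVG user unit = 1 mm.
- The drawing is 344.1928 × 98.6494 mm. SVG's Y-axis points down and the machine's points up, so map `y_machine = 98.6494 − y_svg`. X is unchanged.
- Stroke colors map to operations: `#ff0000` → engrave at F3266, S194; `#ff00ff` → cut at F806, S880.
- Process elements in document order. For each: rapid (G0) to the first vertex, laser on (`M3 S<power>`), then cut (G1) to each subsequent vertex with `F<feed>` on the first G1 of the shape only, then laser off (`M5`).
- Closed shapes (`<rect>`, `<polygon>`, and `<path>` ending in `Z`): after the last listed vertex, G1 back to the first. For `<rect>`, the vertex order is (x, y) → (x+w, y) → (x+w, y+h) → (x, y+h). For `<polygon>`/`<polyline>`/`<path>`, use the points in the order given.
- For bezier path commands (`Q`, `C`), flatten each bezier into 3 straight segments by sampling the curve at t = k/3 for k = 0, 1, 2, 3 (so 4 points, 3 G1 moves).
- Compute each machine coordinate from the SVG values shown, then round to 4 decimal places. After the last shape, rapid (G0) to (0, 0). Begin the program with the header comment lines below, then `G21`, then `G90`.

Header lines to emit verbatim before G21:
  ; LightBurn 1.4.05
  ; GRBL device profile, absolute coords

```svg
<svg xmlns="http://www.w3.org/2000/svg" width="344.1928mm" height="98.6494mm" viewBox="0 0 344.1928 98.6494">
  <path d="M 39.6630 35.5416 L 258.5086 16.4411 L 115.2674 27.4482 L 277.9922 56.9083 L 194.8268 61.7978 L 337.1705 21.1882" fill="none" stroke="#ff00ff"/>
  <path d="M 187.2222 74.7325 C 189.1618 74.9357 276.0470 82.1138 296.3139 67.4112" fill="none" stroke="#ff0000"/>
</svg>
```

; LightBurn 1.4.05
; GRBL device profile, absolute coords
G21
G90
G0 X39.6630 Y63.1078
M3 S880
G1 X258.5086 Y82.2083 F806
G1 X115.2674 Y71.2012
G1 X277.9922 Y41.7411
G1 X194.8268 Y36.8516
G1 X337.1705 Y77.4612
M5
G0 X187.2222 Y23.9169
M3 S194
G1 X211.8635 Y22.4575 F3266
G1 X259.4544 Y22.7604
G1 X296.3139 Y31.2382
M5
G0 X0.0000 Y0.0000

Since the viewBox matches the mm dimensions, user units are millimetres directly. The only transform is the Y-flip y_m = 98.6494 − y_svg.

Shape 1 is a open polyline drawn with `<path>`. Its stroke #ff00ff means cut at S880, F806. After flipping Y the toolpath is (39.6630,63.1078) → (258.5086,82.2083) → (115.2674,71.2012) → (277.9922,41.7411) → (194.8268,36.8516) → (337.1705,77.4612).

Shape 2 is a cubic bezier drawn with `<path>`. Its stroke #ff0000 means engrave at S194, F3266. After flipping Y the toolpath is (187.2222,23.9169) → (211.8635,22.4575) → (259.4544,22.7604) → (296.3139,31.2382).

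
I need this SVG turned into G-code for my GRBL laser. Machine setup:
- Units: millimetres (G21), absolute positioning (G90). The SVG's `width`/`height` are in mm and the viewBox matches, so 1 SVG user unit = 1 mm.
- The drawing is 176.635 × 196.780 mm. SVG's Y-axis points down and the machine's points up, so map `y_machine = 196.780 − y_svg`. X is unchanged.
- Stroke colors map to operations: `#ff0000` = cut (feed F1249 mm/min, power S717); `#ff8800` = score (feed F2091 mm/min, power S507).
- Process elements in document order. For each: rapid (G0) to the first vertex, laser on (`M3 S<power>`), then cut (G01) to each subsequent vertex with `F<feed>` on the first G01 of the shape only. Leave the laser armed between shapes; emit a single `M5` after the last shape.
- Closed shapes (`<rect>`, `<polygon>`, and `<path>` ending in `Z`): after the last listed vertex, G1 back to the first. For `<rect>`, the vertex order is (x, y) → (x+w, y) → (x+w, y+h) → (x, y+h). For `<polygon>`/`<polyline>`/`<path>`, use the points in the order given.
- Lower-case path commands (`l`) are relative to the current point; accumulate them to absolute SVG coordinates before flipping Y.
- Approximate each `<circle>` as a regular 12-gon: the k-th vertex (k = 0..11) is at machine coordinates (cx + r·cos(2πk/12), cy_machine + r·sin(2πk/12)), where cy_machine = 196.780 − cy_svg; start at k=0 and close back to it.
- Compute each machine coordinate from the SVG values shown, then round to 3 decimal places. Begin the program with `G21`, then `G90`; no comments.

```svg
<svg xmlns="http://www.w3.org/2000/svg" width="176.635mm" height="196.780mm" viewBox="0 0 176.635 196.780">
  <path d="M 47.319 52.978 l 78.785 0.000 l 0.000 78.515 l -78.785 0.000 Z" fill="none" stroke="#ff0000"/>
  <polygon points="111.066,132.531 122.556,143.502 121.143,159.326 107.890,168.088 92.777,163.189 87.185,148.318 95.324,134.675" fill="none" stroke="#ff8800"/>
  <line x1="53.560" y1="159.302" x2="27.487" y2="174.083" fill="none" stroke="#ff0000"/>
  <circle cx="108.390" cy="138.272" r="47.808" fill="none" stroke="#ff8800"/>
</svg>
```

1 u = 1 mm; y_m = 196.780 − y.

[1] `<path>` rectangle, #ff0000→cut S717 F1249: (47.319,143.802) → (126.104,143.802) → (126.104,65.287) → (47.319,65.287) → (47.319,143.802) (closed)

[2] `<polygon>` regular polygon, #ff8800→score S507 F2091: (111.066,64.249) → (122.556,53.278) → (121.143,37.454) → (107.890,28.692) → (92.777,33.591) → (87.185,48.462) → (95.324,62.105) → (111.066,64.249) (closed)

[3] `<line>` line segment, #ff0000→cut S717 F1249: (53.560,37.478) → (27.487,22.697)

[4] `<circle>` circle, #ff8800→score S507 F2091: (156.198,58.508) → (149.793,82.412) → (132.294,99.911) → (108.390,106.316) → (84.486,99.911) → (66.987,82.412) → (60.582,58.508) → (66.987,34.604) → (84.486,17.105) → (108.390,10.700) → (132.294,17.105) → (149.793,34.604) → (156.198,58.508) (closed)

G21
G90
G0 X47.319 Y143.802
M3 S717
G01 X126.104 Y143.802 F1249
G01 X126.104 Y65.287
G01 X47.319 Y65.287
G01 X47.319 Y143.802
G0 X111.066 Y64.249
M3 S507
G01 X122.556 Y53.278 F2091
G01 X121.143 Y37.454
G01 X107.890 Y28.692
G01 X92.777 Y33.591
G01 X87.185 Y48.462
G01 X95.324 Y62.105
G01 X111.066 Y64.249
G0 X53.560 Y37.478
M3 S717
G01 X27.487 Y22.697 F1249
G0 X156.198 Y58.508
M3 S507
G01 X149.793 Y82.412 F2091
G01 X132.294 Y99.911
G01 X108.390 Y106.316
G01 X84.486 Y99.911
G01 X66.987 Y82.412
G01 X60.582 Y58.508
G01 X66.987 Y34.604
G01 X84.486 Y17.105
G01 X108.390 Y10.700
G01 X132.294 Y17.105
G01 X149.793 Y34.604
G01 X156.198 Y58.508
M5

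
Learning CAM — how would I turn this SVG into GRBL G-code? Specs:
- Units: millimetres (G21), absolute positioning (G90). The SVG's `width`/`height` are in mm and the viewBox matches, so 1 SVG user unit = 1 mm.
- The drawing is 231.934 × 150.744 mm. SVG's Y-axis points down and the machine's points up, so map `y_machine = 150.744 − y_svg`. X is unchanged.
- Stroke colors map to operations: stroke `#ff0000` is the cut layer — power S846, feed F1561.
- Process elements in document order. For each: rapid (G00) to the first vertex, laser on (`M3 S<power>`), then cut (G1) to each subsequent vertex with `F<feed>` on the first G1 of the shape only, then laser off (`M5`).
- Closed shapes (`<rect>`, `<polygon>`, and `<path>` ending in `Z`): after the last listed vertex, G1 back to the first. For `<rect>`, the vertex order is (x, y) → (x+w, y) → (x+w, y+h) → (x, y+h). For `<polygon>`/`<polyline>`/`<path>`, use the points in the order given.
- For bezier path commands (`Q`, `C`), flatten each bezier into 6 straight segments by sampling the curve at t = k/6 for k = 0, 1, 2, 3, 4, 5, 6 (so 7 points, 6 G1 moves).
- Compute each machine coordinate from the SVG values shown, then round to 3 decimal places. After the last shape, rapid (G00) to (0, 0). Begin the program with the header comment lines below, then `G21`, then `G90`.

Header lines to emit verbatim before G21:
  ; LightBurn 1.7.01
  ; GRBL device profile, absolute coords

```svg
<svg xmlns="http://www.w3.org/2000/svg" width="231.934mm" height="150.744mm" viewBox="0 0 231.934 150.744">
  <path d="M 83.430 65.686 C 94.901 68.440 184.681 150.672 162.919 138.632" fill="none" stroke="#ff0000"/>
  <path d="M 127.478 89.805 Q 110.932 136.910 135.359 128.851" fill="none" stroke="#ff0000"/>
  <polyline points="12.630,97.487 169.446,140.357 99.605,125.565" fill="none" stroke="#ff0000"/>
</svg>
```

; LightBurn 1.7.01
; GRBL device profile, absolute coords
G21
G90
G00 X83.430 Y85.058
M3 S846
G1 X94.812 Y77.862 F1561
G1 X113.972 Y62.247
G1 X135.637 Y43.037
G1 X154.532 Y25.061
G1 X165.384 Y13.144
G1 X162.919 Y12.112
M5
G00 X127.478 Y60.939
M3 S846
G1 X123.101 Y46.770 F1561
G1 X121.000 Y35.665
G1 X121.175 Y27.625
G1 X123.627 Y22.650
G1 X128.355 Y20.739
G1 X135.359 Y21.893
M5
G00 X12.630 Y53.257
M3 S846
G1 X169.446 Y10.387 F1561
G1 X99.605 Y25.179
M5
G00 X0.000 Y0.000

1 u = 1 mm; y_m = 150.744 − y.

[1] `<path>` cubic bezier, #ff0000→cut S846 F1561: (83.430,85.058) → (94.812,77.862) → (113.972,62.247) → (135.637,43.037) → (154.532,25.061) → (165.384,13.144) → (162.919,12.112)

[2] `<path>` quadratic bezier, #ff0000→cut S846 F1561: (127.478,60.939) → (123.101,46.770) → (121.000,35.665) → (121.175,27.625) → (123.627,22.650) → (128.355,20.739) → (135.359,21.893)

[3] `<polyline>` open polyline, #ff0000→cut S846 F1561: (12.630,53.257) → (169.446,10.387) → (99.605,25.179)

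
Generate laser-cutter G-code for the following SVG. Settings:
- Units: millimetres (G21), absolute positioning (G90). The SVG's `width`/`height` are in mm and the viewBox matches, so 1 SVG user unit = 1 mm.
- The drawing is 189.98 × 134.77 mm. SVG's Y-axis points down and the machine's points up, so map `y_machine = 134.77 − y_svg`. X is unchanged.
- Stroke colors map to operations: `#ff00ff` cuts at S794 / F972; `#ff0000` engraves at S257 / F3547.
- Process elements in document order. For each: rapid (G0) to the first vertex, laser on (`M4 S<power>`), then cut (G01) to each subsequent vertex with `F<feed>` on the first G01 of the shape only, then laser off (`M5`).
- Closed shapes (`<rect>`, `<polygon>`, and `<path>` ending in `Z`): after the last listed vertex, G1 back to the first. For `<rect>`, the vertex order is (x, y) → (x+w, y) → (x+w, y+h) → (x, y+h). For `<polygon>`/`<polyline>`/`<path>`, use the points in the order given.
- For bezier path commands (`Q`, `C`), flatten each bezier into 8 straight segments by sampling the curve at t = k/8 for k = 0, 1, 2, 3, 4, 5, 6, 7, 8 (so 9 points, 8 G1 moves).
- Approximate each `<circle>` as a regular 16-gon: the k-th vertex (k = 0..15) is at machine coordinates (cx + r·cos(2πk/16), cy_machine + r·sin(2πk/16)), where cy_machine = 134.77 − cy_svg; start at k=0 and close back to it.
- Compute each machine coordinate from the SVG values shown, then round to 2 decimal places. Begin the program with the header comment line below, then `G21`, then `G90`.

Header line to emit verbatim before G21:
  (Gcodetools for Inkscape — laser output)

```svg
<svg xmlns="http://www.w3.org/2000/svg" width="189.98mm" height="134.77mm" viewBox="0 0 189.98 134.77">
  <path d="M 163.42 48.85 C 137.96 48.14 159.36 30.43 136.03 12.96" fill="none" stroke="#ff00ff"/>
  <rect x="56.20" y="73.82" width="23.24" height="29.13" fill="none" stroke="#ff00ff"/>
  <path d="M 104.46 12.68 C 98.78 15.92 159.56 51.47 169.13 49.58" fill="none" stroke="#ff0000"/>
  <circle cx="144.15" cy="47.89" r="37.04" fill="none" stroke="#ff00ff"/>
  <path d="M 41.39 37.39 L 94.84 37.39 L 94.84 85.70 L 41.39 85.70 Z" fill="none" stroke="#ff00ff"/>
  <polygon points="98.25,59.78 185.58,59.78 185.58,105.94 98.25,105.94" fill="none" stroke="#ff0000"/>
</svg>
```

Since the viewBox matches the mm dimensions, user units are millimetres directly. The only transform is the Y-flip y_m = 134.77 − y_svg.

Shape 1 is a cubic bezier drawn with `<path>`. Its stroke #ff00ff means cut at S794, F972. After flipping Y the toolpath is (163.42,85.92) → (155.89,86.95) → (151.68,89.37) → (149.72,92.98) → (148.93,97.58) → (148.24,102.96) → (146.57,108.93) → (142.86,115.28) → (136.03,121.81).

Shape 2 is a rectangle drawn with `<rect>`. Its stroke #ff00ff means cut at S794, F972. After flipping Y the toolpath is (56.20,60.95) → (79.44,60.95) → (79.44,31.82) → (56.20,31.82) → (56.20,60.95), returning to the start.

Shape 3 is a cubic bezier drawn with `<path>`. Its stroke #ff0000 means engrave at S257, F3547. After flipping Y the toolpath is (104.46,122.09) → (105.22,119.50) → (110.82,114.69) → (119.90,108.49) → (131.08,101.72) → (142.96,95.18) → (154.19,89.70) → (163.37,86.10) → (169.13,85.19).

Shape 4 is a circle drawn with `<circle>`. Its stroke #ff00ff means cut at S794, F972. After flipping Y the toolpath is (181.19,86.88) → (178.37,101.05) → (170.34,113.07) → (158.32,121.10) → (144.15,123.92) → (129.98,121.10) → (117.96,113.07) → (109.93,101.05) → (107.11,86.88) → (109.93,72.71) → (117.96,60.69) → (129.98,52.66) → (144.15,49.84) → (158.32,52.66) → (170.34,60.69) → (178.37,72.71) → (181.19,86.88), returning to the start.

Shape 5 is a rectangle drawn with `<path>`. Its stroke #ff00ff means cut at S794, F972. After flipping Y the toolpath is (41.39,97.38) → (94.84,97.38) → (94.84,49.07) → (41.39,49.07) → (41.39,97.38), returning to the start.

Shape 6 is a rectangle drawn with `<polygon>`. Its stroke #ff0000 means engrave at S257, F3547. After flipping Y the toolpath is (98.25,74.99) → (185.58,74.99) → (185.58,28.83) → (98.25,28.83) → (98.25,74.99), returning to the start.

(Gcodetools for Inkscape — laser output)
G21
G90
G0 X163.42 Y85.92
M4 S794
G01 X155.89 Y86.95 F972
G01 X151.68 Y89.37
G01 X149.72 Y92.98
G01 X148.93 Y97.58
G01 X148.24 Y102.96
G01 X146.57 Y108.93
G01 X142.86 Y115.28
G01 X136.03 Y121.81
M5
G0 X56.20 Y60.95
M4 S794
G01 X79.44 Y60.95 F972
G01 X79.44 Y31.82
G01 X56.20 Y31.82
G01 X56.20 Y60.95
M5
G0 X104.46 Y122.09
M4 S257
G01 X105.22 Y119.50 F3547
G01 X110.82 Y114.69
G01 X119.90 Y108.49
G01 X131.08 Y101.72
G01 X142.96 Y95.18
G01 X154.19 Y89.70
G01 X163.37 Y86.10
G01 X169.13 Y85.19
M5
G0 X181.19 Y86.88
M4 S794
G01 X178.37 Y101.05 F972
G01 X170.34 Y113.07
G01 X158.32 Y121.10
G01 X144.15 Y123.92
G01 X129.98 Y121.10
G01 X117.96 Y113.07
G01 X109.93 Y101.05
G01 X107.11 Y86.88
G01 X109.93 Y72.71
G01 X117.96 Y60.69
G01 X129.98 Y52.66
G01 X144.15 Y49.84
G01 X158.32 Y52.66
G01 X170.34 Y60.69
G01 X178.37 Y72.71
G01 X181.19 Y86.88
M5
G0 X41.39 Y97.38
M4 S794
G01 X94.84 Y97.38 F972
G01 X94.84 Y49.07
G01 X41.39 Y49.07
G01 X41.39 Y97.38
M5
G0 X98.25 Y74.99
M4 S257
G01 X185.58 Y74.99 F3547
G01 X185.58 Y28.83
G01 X98.25 Y28.83
G01 X98.25 Y74.99
M5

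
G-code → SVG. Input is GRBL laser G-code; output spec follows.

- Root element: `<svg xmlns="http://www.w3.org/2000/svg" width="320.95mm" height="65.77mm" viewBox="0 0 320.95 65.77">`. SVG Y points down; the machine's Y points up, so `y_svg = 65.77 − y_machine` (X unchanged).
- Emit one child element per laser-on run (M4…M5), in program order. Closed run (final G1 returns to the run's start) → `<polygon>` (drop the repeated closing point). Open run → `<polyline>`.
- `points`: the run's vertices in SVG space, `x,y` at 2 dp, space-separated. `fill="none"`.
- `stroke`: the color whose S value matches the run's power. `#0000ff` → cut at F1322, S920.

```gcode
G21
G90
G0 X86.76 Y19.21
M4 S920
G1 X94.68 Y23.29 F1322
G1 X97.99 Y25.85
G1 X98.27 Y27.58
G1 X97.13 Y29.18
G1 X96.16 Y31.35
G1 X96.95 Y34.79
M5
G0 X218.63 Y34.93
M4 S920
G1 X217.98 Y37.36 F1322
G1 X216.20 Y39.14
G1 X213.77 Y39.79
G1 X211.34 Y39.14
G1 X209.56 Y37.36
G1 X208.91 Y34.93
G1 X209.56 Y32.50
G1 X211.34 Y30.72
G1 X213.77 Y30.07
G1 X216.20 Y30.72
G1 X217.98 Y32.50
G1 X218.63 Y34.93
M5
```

<svg xmlns="http://www.w3.org/2000/svg" width="320.95mm" height="65.77mm" viewBox="0 0 320.95 65.77">
  <polyline points="86.76,46.56 94.68,42.48 97.99,39.92 98.27,38.19 97.13,36.59 96.16,34.42 96.95,30.98" fill="none" stroke="#0000ff"/>
  <polygon points="218.63,30.84 217.98,28.41 216.20,26.63 213.77,25.98 211.34,26.63 209.56,28.41 208.91,30.84 209.56,33.27 211.34,35.05 213.77,35.70 216.20,35.05 217.98,33.27" fill="none" stroke="#0000ff"/>
</svg>

y_svg = 65.77 − y_m. Every run uses S920, so all elements get stroke `#0000ff` (cut).

[1] open run; points: 86.76,46.56 94.68,42.48 97.99,39.92 98.27,38.19 97.13,36.59 96.16,34.42 96.95,30.98

[2] closed run; points: 218.63,30.84 217.98,28.41 216.20,26.63 213.77,25.98 211.34,26.63 209.56,28.41 208.91,30.84 209.56,33.27 211.34,35.05 213.77,35.70 216.20,35.05 217.98,33.27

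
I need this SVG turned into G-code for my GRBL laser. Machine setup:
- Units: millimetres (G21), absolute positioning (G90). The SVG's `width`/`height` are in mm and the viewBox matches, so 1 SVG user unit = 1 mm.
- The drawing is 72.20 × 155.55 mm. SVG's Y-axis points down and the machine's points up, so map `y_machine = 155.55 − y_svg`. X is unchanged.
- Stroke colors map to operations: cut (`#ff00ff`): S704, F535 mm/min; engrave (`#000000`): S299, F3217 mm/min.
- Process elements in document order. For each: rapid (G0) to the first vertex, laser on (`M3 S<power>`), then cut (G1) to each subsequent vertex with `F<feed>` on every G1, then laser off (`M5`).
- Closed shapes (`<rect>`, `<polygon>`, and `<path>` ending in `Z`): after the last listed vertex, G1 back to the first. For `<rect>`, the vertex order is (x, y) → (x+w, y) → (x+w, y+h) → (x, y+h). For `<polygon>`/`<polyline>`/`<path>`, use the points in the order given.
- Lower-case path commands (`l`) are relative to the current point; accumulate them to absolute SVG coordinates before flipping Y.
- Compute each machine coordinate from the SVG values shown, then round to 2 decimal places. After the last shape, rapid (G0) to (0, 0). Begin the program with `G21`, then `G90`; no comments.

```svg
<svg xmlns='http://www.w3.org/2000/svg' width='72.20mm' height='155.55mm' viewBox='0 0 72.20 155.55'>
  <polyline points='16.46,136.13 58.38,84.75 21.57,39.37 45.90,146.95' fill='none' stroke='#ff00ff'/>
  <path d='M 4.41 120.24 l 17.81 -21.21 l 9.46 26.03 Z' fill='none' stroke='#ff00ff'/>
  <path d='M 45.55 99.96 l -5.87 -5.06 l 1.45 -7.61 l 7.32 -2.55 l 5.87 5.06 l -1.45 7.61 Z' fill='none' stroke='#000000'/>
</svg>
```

viewBox `0 0 72.20 155.55` with mm width/height → 1 unit = 1 mm. Flip: y_m = 155.55 − y_svg.

**Shape 1** — `<polyline>` open polyline, stroke `#ff00ff` → cut (S704, F535). Machine vertices: (16.46,19.42) → (58.38,70.80) → (21.57,116.18) → (45.90,8.60). Open path.

**Shape 2** — `<path>` regular polygon, stroke `#ff00ff` → cut (S704, F535). Machine vertices: (4.41,35.31) → (22.22,56.52) → (31.68,30.49) → (4.41,35.31). Closed: final G1 returns to the first vertex.

**Shape 3** — `<path>` regular polygon, stroke `#000000` → engrave (S299, F3217). Machine vertices: (45.55,55.59) → (39.68,60.65) → (41.13,68.26) → (48.45,70.81) → (54.32,65.75) → (52.87,58.14) → (45.55,55.59). Closed: final G1 returns to the first vertex.

G21
G90
G0 X16.46 Y19.42
M3 S704
G1 X58.38 Y70.80 F535
G1 X21.57 Y116.18 F535
G1 X45.90 Y8.60 F535
M5
G0 X4.41 Y35.31
M3 S704
G1 X22.22 Y56.52 F535
G1 X31.68 Y30.49 F535
G1 X4.41 Y35.31 F535
M5
G0 X45.55 Y55.59
M3 S299
G1 X39.68 Y60.65 F3217
G1 X41.13 Y68.26 F3217
G1 X48.45 Y70.81 F3217
G1 X54.32 Y65.75 F3217
G1 X52.87 Y58.14 F3217
G1 X45.55 Y55.59 F3217
M5
G0 X0.00 Y0.00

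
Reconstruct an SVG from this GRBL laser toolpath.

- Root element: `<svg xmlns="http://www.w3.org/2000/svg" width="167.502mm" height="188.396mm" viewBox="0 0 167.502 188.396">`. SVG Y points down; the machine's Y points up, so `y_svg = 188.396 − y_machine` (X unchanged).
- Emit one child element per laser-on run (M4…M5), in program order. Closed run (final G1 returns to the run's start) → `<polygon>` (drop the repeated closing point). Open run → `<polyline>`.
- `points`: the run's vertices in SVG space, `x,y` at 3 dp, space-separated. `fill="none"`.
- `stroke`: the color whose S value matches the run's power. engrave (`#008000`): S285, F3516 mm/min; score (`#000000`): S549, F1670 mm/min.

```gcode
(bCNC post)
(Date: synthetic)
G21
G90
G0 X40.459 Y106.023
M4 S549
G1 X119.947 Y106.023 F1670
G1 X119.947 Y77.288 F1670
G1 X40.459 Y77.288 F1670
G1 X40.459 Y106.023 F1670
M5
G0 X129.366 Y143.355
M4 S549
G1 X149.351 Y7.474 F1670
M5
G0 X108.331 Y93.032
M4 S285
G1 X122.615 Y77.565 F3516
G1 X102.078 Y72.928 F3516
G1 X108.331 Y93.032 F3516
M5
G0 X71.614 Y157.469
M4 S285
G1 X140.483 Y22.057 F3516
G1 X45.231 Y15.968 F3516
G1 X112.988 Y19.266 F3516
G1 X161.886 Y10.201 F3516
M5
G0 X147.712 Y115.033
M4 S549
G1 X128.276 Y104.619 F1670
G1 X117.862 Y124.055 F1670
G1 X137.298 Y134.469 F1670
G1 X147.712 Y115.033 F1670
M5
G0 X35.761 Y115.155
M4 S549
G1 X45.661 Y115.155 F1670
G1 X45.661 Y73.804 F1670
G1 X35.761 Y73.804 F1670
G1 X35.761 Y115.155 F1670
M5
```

Each laser-on run becomes one SVG element. Flip Y back into SVG space with y_svg = 188.396 − y_machine.

Run 1: power S549 maps to stroke `#000000` (score). The run returns to its start, so emit a `<polygon>` with points (Y-flipped): 40.459,82.373 119.947,82.373 119.947,111.108 40.459,111.108.

Run 2: power S549 maps to stroke `#000000` (score). The run is open, so emit a `<polyline>` with points (Y-flipped): 129.366,45.041 149.351,180.922.

Run 3: the run's S285 means `#008000` (engrave). The run returns to its start, so emit a `<polygon>` with points (Y-flipped): 108.331,95.364 122.615,110.831 102.078,115.468.

Run 4: the run's S285 means `#008000` (engrave). The run is open, so emit a `<polyline>` with points (Y-flipped): 71.614,30.927 140.483,166.339 45.231,172.428 112.988,169.130 161.886,178.195.

Run 5: power S549 maps to stroke `#000000` (score). The run returns to its start, so emit a `<polygon>` with points (Y-flipped): 147.712,73.363 128.276,83.777 117.862,64.341 137.298,53.927.

Run 6: the run's S549 means `#000000` (score). The run returns to its start, so emit a `<polygon>` with points (Y-flipped): 35.761,73.241 45.661,73.241 45.661,114.592 35.761,114.592.

<svg xmlns="http://www.w3.org/2000/svg" width="167.502mm" height="188.396mm" viewBox="0 0 167.502 188.396">
  <polygon points="40.459,82.373 119.947,82.373 119.947,111.108 40.459,111.108" fill="none" stroke="#000000"/>
  <polyline points="129.366,45.041 149.351,180.922" fill="none" stroke="#000000"/>
  <polygon points="108.331,95.364 122.615,110.831 102.078,115.468" fill="none" stroke="#008000"/>
  <polyline points="71.614,30.927 140.483,166.339 45.231,172.428 112.988,169.130 161.886,178.195" fill="none" stroke="#008000"/>
  <polygon points="147.712,73.363 128.276,83.777 117.862,64.341 137.298,53.927" fill="none" stroke="#000000"/>
  <polygon points="35.761,73.241 45.661,73.241 45.661,114.592 35.761,114.592" fill="none" stroke="#000000"/>
</svg>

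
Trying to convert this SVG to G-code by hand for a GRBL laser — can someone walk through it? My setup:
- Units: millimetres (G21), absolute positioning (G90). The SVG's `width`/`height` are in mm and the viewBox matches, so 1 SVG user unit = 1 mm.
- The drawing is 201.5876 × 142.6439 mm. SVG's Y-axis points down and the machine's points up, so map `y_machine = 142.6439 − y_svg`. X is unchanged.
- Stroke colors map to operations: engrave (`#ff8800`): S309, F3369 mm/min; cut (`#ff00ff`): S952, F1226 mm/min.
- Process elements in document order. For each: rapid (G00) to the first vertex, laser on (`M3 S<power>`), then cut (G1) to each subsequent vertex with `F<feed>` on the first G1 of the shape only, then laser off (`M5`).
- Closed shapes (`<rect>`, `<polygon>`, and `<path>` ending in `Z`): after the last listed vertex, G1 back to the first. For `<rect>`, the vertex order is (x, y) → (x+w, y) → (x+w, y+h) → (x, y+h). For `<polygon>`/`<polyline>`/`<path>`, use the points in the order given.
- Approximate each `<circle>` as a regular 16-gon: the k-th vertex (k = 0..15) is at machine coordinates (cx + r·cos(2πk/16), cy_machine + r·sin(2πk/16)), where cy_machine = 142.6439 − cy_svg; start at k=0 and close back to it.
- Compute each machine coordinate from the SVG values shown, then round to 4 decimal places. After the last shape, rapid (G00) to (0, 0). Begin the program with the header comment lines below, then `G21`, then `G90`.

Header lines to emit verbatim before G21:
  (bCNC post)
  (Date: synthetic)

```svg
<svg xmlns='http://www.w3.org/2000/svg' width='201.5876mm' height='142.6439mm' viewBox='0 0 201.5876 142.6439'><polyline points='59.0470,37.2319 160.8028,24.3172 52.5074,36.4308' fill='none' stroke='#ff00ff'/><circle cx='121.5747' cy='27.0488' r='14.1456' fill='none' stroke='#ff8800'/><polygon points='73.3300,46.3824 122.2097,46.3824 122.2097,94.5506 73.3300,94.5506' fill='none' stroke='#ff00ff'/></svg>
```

viewBox `0 0 201.5876 142.6439` with mm width/height → 1 unit = 1 mm. Flip: y_m = 142.6439 − y_svg.

**Shape 1** — `<polyline>` open polyline, stroke `#ff00ff` → cut (S952, F1226). Machine vertices: (59.0470,105.4120) → (160.8028,118.3267) → (52.5074,106.2131). Open path.

**Shape 2** — `<circle>` circle, stroke `#ff8800` → engrave (S309, F3369). Machine vertices: (135.7203,115.5951) → (134.6435,121.0084) → (131.5771,125.5975) → (126.9880,128.6639) → (121.5747,129.7407) → (116.1614,128.6639) → (111.5723,125.5975) → (108.5059,121.0084) → (107.4291,115.5951) → (108.5059,110.1818) → (111.5723,105.5927) → (116.1614,102.5263) → (121.5747,101.4495) → (126.9880,102.5263) → (131.5771,105.5927) → (134.6435,110.1818) → (135.7203,115.5951). Closed: final G1 returns to the first vertex.

**Shape 3** — `<polygon>` rectangle, stroke `#ff00ff` → cut (S952, F1226). Machine vertices: (73.3300,96.2615) → (122.2097,96.2615) → (122.2097,48.0933) → (73.3300,48.0933) → (73.3300,96.2615). Closed: final G1 returns to the first vertex.

(bCNC post)
(Date: synthetic)
G21
G90
G00 X59.0470 Y105.4120
M3 S952
G1 X160.8028 Y118.3267 F1226
G1 X52.5074 Y106.2131
M5
G00 X135.7203 Y115.5951
M3 S309
G1 X134.6435 Y121.0084 F3369
G1 X131.5771 Y125.5975
G1 X126.9880 Y128.6639
G1 X121.5747 Y129.7407
G1 X116.1614 Y128.6639
G1 X111.5723 Y125.5975
G1 X108.5059 Y121.0084
G1 X107.4291 Y115.5951
G1 X108.5059 Y110.1818
G1 X111.5723 Y105.5927
G1 X116.1614 Y102.5263
G1 X121.5747 Y101.4495
G1 X126.9880 Y102.5263
G1 X131.5771 Y105.5927
G1 X134.6435 Y110.1818
G1 X135.7203 Y115.5951
M5
G00 X73.3300 Y96.2615
M3 S952
G1 X122.2097 Y96.2615 F1226
G1 X122.2097 Y48.0933
G1 X73.3300 Y48.0933
G1 X73.3300 Y96.2615
M5
G00 X0.0000 Y0.0000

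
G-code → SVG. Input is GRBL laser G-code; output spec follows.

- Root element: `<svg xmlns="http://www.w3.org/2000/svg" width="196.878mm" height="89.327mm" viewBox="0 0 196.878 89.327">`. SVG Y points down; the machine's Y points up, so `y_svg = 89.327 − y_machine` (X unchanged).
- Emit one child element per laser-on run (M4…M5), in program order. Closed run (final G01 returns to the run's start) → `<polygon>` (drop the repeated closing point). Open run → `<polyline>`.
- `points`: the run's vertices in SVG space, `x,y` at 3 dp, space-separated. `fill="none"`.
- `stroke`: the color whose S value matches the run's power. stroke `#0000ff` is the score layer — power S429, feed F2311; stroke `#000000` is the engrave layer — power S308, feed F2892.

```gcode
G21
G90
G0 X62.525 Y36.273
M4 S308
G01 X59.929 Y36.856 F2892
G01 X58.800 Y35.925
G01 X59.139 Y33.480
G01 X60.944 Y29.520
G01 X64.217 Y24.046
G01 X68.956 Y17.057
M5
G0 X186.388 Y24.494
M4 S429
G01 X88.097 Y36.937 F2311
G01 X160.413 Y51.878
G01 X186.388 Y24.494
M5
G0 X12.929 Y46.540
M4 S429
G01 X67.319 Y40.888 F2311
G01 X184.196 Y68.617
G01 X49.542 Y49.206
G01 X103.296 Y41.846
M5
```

Machine Y-up, SVG Y-down with viewBox height 89.327, so y_svg = 89.327 − y_machine; X carries over.

Run 1: the run's S308 means `#000000` (engrave). The run is open, so emit a `<polyline>` with points (Y-flipped): 62.525,53.054 59.929,52.471 58.800,53.402 59.139,55.847 60.944,59.807 64.217,65.281 68.956,72.270.

Run 2: power S429 maps to stroke `#0000ff` (score). The run returns to its start, so emit a `<polygon>` with points (Y-flipped): 186.388,64.833 88.097,52.390 160.413,37.449.

Run 3: S429 ⇒ score layer `#0000ff`. The run is open, so emit a `<polyline>` with points (Y-flipped): 12.929,42.787 67.319,48.439 184.196,20.710 49.542,40.121 103.296,47.481.

<svg xmlns="http://www.w3.org/2000/svg" width="196.878mm" height="89.327mm" viewBox="0 0 196.878 89.327">
  <polyline points="62.525,53.054 59.929,52.471 58.800,53.402 59.139,55.847 60.944,59.807 64.217,65.281 68.956,72.270" fill="none" stroke="#000000"/>
  <polygon points="186.388,64.833 88.097,52.390 160.413,37.449" fill="none" stroke="#0000ff"/>
  <polyline points="12.929,42.787 67.319,48.439 184.196,20.710 49.542,40.121 103.296,47.481" fill="none" stroke="#0000ff"/>
</svg>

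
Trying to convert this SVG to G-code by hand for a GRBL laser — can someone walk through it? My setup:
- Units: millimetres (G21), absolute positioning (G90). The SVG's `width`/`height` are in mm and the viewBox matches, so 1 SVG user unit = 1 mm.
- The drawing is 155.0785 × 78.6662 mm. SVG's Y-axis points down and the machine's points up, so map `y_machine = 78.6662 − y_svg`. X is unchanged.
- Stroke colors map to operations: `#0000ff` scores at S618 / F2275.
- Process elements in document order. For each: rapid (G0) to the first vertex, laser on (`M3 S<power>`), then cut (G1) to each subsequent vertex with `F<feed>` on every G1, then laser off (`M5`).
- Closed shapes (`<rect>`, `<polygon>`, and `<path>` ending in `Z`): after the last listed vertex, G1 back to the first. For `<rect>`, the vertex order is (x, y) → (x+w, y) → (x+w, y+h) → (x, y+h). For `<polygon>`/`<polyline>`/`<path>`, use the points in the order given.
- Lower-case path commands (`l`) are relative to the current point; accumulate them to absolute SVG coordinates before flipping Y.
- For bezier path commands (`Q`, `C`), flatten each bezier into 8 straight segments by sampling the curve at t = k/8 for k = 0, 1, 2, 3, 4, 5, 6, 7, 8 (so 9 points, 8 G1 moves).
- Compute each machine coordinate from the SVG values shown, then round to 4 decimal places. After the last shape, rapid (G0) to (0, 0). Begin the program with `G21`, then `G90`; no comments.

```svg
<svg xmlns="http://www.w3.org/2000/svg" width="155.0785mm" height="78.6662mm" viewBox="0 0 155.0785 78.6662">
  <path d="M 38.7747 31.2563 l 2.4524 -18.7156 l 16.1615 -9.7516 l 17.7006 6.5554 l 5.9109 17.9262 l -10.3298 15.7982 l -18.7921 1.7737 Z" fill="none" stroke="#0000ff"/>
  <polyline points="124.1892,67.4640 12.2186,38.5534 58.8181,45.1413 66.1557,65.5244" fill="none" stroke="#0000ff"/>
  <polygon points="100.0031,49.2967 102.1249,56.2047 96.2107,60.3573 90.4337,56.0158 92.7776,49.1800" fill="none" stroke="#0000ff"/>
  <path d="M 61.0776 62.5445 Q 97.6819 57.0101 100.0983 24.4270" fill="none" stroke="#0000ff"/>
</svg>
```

Since the viewBox matches the mm dimensions, user units are millimetres directly. The only transform is the Y-flip y_m = 78.6662 − y_svg.

Shape 1 is a regular polygon drawn with `<path>`. Its stroke #0000ff means score at S618, F2275. After flipping Y the toolpath is (38.7747,47.4099) → (41.2271,66.1255) → (57.3886,75.8771) → (75.0892,69.3217) → (81.0001,51.3955) → (70.6703,35.5973) → (51.8782,33.8236) → (38.7747,47.4099), returning to the start.

Shape 2 is a open polyline drawn with `<polyline>`. Its stroke #0000ff means score at S618, F2275. After flipping Y the toolpath is (124.1892,11.2022) → (12.2186,40.1128) → (58.8181,33.5249) → (66.1557,13.1418).

Shape 3 is a regular polygon drawn with `<polygon>`. Its stroke #0000ff means score at S618, F2275. After flipping Y the toolpath is (100.0031,29.3695) → (102.1249,22.4615) → (96.2107,18.3089) → (90.4337,22.6504) → (92.7776,29.4862) → (100.0031,29.3695), returning to the start.

Shape 4 is a quadratic bezier drawn with `<path>`. Its stroke #0000ff means score at S618, F2275. After flipping Y the toolpath is (61.0776,16.1217) → (69.6945,17.9279) → (77.2430,20.5794) → (83.7232,24.0762) → (89.1349,28.4183) → (93.4783,33.6056) → (96.7534,39.6382) → (98.9600,46.5161) → (100.0983,54.2392).

G21
G90
G0 X38.7747 Y47.4099
M3 S618
G1 X41.2271 Y66.1255 F2275
G1 X57.3886 Y75.8771 F2275
G1 X75.0892 Y69.3217 F2275
G1 X81.0001 Y51.3955 F2275
G1 X70.6703 Y35.5973 F2275
G1 X51.8782 Y33.8236 F2275
G1 X38.7747 Y47.4099 F2275
M5
G0 X124.1892 Y11.2022
M3 S618
G1 X12.2186 Y40.1128 F2275
G1 X58.8181 Y33.5249 F2275
G1 X66.1557 Y13.1418 F2275
M5
G0 X100.0031 Y29.3695
M3 S618
G1 X102.1249 Y22.4615 F2275
G1 X96.2107 Y18.3089 F2275
G1 X90.4337 Y22.6504 F2275
G1 X92.7776 Y29.4862 F2275
G1 X100.0031 Y29.3695 F2275
M5
G0 X61.0776 Y16.1217
M3 S618
G1 X69.6945 Y17.9279 F2275
G1 X77.2430 Y20.5794 F2275
G1 X83.7232 Y24.0762 F2275
G1 X89.1349 Y28.4183 F2275
G1 X93.4783 Y33.6056 F2275
G1 X96.7534 Y39.6382 F2275
G1 X98.9600 Y46.5161 F2275
G1 X100.0983 Y54.2392 F2275
M5
G0 X0.0000 Y0.0000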